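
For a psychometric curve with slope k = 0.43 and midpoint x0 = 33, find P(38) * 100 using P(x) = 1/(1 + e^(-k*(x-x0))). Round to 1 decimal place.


P(x) = 1/(1 + e^(-0.43*(38 - 33)))
Exponent = -0.43 * 5 = -2.15
e^(-2.15) = 0.116484
P = 1/(1 + 0.116484) = 0.895669
Percentage = 89.6


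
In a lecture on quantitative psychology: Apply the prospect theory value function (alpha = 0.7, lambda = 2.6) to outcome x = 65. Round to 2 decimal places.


Since x = 65 >= 0, use v(x) = x^0.7
65^0.7 = 18.5797
v(65) = 18.58


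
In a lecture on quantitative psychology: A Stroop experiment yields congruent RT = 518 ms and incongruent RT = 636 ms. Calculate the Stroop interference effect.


Stroop effect = RT(incongruent) - RT(congruent)
= 636 - 518
= 118 ms


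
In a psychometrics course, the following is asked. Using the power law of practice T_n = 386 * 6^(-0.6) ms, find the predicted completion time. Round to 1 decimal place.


T_n = 386 * 6^(-0.6)
6^(-0.6) = 0.341279
T_n = 386 * 0.341279
= 131.7 ms


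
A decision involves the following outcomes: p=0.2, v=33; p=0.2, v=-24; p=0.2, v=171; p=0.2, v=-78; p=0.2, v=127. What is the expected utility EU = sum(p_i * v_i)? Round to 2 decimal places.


EU = sum(p_i * v_i)
0.2 * 33 = 6.6
0.2 * -24 = -4.8
0.2 * 171 = 34.2
0.2 * -78 = -15.6
0.2 * 127 = 25.4
EU = 6.6 + -4.8 + 34.2 + -15.6 + 25.4
= 45.80


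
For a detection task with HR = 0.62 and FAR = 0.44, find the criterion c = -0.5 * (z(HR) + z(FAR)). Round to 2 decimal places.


c = -0.5 * (z(HR) + z(FAR))
z(0.62) = 0.3055
z(0.44) = -0.151
c = -0.5 * (0.3055 + -0.151)
= -0.5 * 0.1545
= -0.08


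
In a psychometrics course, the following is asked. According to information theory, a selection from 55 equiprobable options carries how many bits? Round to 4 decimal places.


H = log2(n)
H = log2(55)
= 5.7814


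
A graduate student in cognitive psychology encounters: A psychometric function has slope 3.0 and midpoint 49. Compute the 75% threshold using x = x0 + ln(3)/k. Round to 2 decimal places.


At P = 0.75: 0.75 = 1/(1 + e^(-k*(x-x0)))
Solving: e^(-k*(x-x0)) = 1/3
x = x0 + ln(3)/k
ln(3) = 1.0986
x = 49 + 1.0986/3.0
= 49 + 0.3662
= 49.37


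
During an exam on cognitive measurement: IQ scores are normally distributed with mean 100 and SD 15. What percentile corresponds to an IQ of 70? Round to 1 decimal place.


z = (IQ - mean) / SD
z = (70 - 100) / 15 = -2.0
Percentile = Phi(-2.0) * 100
Phi(-2.0) = 0.02275
= 2.3


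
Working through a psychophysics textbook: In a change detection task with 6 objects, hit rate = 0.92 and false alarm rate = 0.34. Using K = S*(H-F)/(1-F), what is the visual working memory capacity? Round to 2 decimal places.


K = S * (H - F) / (1 - F)
H - F = 0.58
1 - F = 0.66
K = 6 * 0.58 / 0.66
= 5.27


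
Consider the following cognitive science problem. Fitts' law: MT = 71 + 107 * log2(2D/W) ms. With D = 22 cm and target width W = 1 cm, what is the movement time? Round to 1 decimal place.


MT = 71 + 107 * log2(2*22/1)
2D/W = 44.0
log2(44.0) = 5.4594
MT = 71 + 107 * 5.4594
= 655.2 ms


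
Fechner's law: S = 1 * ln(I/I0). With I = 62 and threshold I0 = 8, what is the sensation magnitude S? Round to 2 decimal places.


S = 1 * ln(62/8)
I/I0 = 7.75
ln(7.75) = 2.0477
S = 1 * 2.0477
= 2.05


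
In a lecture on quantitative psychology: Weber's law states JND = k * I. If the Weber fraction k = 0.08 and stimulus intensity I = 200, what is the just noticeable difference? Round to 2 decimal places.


JND = k * I
JND = 0.08 * 200
= 16.00


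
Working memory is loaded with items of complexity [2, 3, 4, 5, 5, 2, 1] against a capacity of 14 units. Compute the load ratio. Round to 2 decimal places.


Total complexity = 2 + 3 + 4 + 5 + 5 + 2 + 1 = 22
Load = total / capacity = 22 / 14
= 1.57


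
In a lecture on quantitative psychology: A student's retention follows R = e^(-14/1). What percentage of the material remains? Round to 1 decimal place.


R = e^(-t/S)
-t/S = -14/1 = -14.0
R = e^(-14.0) = 1e-06
Percentage = 1e-06 * 100
= 0.0


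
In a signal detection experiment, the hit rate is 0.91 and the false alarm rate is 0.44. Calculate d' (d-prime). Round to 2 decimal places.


d' = z(HR) - z(FAR)
z(0.91) = 1.3408
z(0.44) = -0.151
d' = 1.3408 - -0.151
= 1.49


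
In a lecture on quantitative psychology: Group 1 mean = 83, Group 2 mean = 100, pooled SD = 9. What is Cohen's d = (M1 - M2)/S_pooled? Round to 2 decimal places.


Cohen's d = (M1 - M2) / S_pooled
= (83 - 100) / 9
= -17 / 9
= -1.89


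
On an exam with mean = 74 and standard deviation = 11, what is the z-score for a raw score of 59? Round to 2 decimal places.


z = (X - mu) / sigma
= (59 - 74) / 11
= -15 / 11
= -1.36


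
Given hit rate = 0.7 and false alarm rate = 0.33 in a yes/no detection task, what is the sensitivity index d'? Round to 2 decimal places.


d' = z(HR) - z(FAR)
z(0.7) = 0.5244
z(0.33) = -0.4399
d' = 0.5244 - -0.4399
= 0.96


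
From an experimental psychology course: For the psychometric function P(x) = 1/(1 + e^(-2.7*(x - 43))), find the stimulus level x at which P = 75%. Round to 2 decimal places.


At P = 0.75: 0.75 = 1/(1 + e^(-k*(x-x0)))
Solving: e^(-k*(x-x0)) = 1/3
x = x0 + ln(3)/k
ln(3) = 1.0986
x = 43 + 1.0986/2.7
= 43 + 0.4069
= 43.41


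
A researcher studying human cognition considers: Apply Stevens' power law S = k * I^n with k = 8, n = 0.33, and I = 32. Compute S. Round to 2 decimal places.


S = 8 * 32^0.33
32^0.33 = 3.1383
S = 8 * 3.1383
= 25.11


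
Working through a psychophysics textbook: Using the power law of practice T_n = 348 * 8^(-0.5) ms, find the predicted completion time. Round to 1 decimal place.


T_n = 348 * 8^(-0.5)
8^(-0.5) = 0.353553
T_n = 348 * 0.353553
= 123.0 ms


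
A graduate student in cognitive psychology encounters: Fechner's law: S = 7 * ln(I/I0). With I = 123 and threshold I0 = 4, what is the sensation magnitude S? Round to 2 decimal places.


S = 7 * ln(123/4)
I/I0 = 30.75
ln(30.75) = 3.4259
S = 7 * 3.4259
= 23.98


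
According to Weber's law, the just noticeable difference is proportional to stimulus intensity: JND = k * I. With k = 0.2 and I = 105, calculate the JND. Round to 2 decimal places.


JND = k * I
JND = 0.2 * 105
= 21.00


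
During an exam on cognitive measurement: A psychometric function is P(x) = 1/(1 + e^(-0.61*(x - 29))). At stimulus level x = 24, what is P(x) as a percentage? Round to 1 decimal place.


P(x) = 1/(1 + e^(-0.61*(24 - 29)))
Exponent = -0.61 * -5 = 3.05
e^(3.05) = 21.115344
P = 1/(1 + 21.115344) = 0.045217
Percentage = 4.5


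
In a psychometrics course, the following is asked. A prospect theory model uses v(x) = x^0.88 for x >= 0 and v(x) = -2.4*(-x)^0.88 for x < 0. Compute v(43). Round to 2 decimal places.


Since x = 43 >= 0, use v(x) = x^0.88
43^0.88 = 27.3812
v(43) = 27.38


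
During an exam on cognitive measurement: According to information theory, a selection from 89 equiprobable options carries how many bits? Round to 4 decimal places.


H = log2(n)
H = log2(89)
= 6.4757


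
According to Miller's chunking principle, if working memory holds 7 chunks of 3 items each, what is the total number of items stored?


Total items = chunks * items_per_chunk
= 7 * 3
= 21


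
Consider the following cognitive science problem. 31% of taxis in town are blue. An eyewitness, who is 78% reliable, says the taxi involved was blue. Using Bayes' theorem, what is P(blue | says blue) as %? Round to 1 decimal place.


P(blue | says blue) = P(says blue | blue)*P(blue) / [P(says blue | blue)*P(blue) + P(says blue | not blue)*P(not blue)]
Numerator = 0.78 * 0.31 = 0.2418
False identification = 0.22 * 0.69 = 0.1518
P = 0.2418 / (0.2418 + 0.1518)
= 0.2418 / 0.3936
As percentage = 61.4


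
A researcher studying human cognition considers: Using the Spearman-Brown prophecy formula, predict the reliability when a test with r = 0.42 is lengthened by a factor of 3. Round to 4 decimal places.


r_new = n*r / (1 + (n-1)*r)
Numerator = 3 * 0.42 = 1.26
Denominator = 1 + 2 * 0.42 = 1.84
r_new = 1.26 / 1.84
= 0.6848


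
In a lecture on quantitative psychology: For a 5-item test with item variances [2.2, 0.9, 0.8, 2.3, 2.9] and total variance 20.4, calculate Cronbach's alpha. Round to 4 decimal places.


alpha = (k/(k-1)) * (1 - sum(s_i^2)/s_total^2)
sum(item variances) = 9.1
k/(k-1) = 5/4 = 1.25
1 - 9.1/20.4 = 1 - 0.446078 = 0.553922
alpha = 1.25 * 0.553922
= 0.6924


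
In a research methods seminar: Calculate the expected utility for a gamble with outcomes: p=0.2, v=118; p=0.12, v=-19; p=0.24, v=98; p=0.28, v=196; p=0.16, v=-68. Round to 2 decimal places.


EU = sum(p_i * v_i)
0.2 * 118 = 23.6
0.12 * -19 = -2.28
0.24 * 98 = 23.52
0.28 * 196 = 54.88
0.16 * -68 = -10.88
EU = 23.6 + -2.28 + 23.52 + 54.88 + -10.88
= 88.84


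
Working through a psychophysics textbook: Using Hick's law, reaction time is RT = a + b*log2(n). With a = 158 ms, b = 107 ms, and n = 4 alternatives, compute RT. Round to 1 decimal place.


RT = 158 + 107 * log2(4)
log2(4) = 2.0
RT = 158 + 107 * 2.0
= 158 + 214.0
= 372.0 ms


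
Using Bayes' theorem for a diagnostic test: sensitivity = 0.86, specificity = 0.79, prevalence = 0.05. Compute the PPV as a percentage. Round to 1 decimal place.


PPV = (sens * prev) / (sens * prev + (1-spec) * (1-prev))
Numerator = 0.86 * 0.05 = 0.043
P(positive and no disease) = (1 - spec) * (1 - prev) = (1 - 0.79) * (1 - 0.05) = 0.1995
Denominator = 0.043 + 0.1995 = 0.2425
PPV = 0.043 / 0.2425 = 0.17732
As percentage = 17.7


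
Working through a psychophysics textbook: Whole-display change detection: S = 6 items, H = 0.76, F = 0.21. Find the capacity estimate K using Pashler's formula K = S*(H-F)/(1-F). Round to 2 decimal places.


K = S * (H - F) / (1 - F)
H - F = 0.55
1 - F = 0.79
K = 6 * 0.55 / 0.79
= 4.18


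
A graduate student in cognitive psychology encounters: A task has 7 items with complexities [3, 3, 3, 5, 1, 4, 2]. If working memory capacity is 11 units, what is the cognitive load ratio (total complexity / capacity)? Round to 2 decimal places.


Total complexity = 3 + 3 + 3 + 5 + 1 + 4 + 2 = 21
Load = total / capacity = 21 / 11
= 1.91


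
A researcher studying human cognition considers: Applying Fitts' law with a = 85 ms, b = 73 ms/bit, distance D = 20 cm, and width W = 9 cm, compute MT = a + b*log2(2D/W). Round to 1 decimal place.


MT = 85 + 73 * log2(2*20/9)
2D/W = 4.444444
log2(4.444444) = 2.152
MT = 85 + 73 * 2.152
= 242.1 ms


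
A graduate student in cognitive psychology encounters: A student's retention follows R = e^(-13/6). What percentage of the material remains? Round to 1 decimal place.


R = e^(-t/S)
-t/S = -13/6 = -2.166667
R = e^(-2.166667) = 0.114559
Percentage = 0.114559 * 100
= 11.5


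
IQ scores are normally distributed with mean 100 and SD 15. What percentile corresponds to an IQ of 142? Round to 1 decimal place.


z = (IQ - mean) / SD
z = (142 - 100) / 15 = 2.8
Percentile = Phi(2.8) * 100
Phi(2.8) = 0.997445
= 99.7


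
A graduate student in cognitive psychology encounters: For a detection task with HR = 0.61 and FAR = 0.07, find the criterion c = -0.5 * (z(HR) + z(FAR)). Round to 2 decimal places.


c = -0.5 * (z(HR) + z(FAR))
z(0.61) = 0.2793
z(0.07) = -1.4758
c = -0.5 * (0.2793 + -1.4758)
= -0.5 * -1.1965
= 0.60


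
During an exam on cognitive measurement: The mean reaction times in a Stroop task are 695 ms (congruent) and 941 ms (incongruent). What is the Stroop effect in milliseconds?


Stroop effect = RT(incongruent) - RT(congruent)
= 941 - 695
= 246 ms


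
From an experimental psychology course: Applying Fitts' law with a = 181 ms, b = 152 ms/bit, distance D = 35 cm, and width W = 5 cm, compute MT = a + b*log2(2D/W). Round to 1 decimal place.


MT = 181 + 152 * log2(2*35/5)
2D/W = 14.0
log2(14.0) = 3.8074
MT = 181 + 152 * 3.8074
= 759.7 ms


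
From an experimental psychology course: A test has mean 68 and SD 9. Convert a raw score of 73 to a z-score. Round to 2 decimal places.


z = (X - mu) / sigma
= (73 - 68) / 9
= 5 / 9
= 0.56


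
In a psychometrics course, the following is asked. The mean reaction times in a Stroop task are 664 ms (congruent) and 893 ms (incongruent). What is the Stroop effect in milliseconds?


Stroop effect = RT(incongruent) - RT(congruent)
= 893 - 664
= 229 ms


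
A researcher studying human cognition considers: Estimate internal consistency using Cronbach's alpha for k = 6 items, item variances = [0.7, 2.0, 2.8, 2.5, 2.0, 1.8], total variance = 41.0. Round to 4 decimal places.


alpha = (k/(k-1)) * (1 - sum(s_i^2)/s_total^2)
sum(item variances) = 11.8
k/(k-1) = 6/5 = 1.2
1 - 11.8/41.0 = 1 - 0.287805 = 0.712195
alpha = 1.2 * 0.712195
= 0.8546


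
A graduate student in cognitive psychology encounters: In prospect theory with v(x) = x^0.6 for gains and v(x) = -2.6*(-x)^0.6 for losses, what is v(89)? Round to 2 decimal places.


Since x = 89 >= 0, use v(x) = x^0.6
89^0.6 = 14.7786
v(89) = 14.78


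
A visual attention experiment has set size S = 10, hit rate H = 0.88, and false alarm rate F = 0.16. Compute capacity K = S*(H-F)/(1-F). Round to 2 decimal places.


K = S * (H - F) / (1 - F)
H - F = 0.72
1 - F = 0.84
K = 10 * 0.72 / 0.84
= 8.57


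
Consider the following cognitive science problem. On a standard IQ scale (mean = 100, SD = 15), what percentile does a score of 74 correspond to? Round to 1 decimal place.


z = (IQ - mean) / SD
z = (74 - 100) / 15 = -1.7333
Percentile = Phi(-1.7333) * 100
Phi(-1.7333) = 0.041521
= 4.2


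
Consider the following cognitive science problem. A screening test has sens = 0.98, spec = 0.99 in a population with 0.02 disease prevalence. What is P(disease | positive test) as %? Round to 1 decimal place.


PPV = (sens * prev) / (sens * prev + (1-spec) * (1-prev))
Numerator = 0.98 * 0.02 = 0.0196
P(positive and no disease) = (1 - spec) * (1 - prev) = (1 - 0.99) * (1 - 0.02) = 0.0098
Denominator = 0.0196 + 0.0098 = 0.0294
PPV = 0.0196 / 0.0294 = 0.666667
As percentage = 66.7


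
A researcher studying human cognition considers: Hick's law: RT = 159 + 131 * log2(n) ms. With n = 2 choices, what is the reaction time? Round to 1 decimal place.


RT = 159 + 131 * log2(2)
log2(2) = 1.0
RT = 159 + 131 * 1.0
= 159 + 131.0
= 290.0 ms


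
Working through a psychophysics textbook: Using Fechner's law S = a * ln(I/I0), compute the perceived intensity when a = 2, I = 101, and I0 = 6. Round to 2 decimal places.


S = 2 * ln(101/6)
I/I0 = 16.833333
ln(16.833333) = 2.8234
S = 2 * 2.8234
= 5.65


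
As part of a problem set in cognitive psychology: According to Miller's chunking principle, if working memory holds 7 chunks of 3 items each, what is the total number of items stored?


Total items = chunks * items_per_chunk
= 7 * 3
= 21


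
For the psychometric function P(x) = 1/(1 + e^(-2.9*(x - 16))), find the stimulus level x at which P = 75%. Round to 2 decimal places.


At P = 0.75: 0.75 = 1/(1 + e^(-k*(x-x0)))
Solving: e^(-k*(x-x0)) = 1/3
x = x0 + ln(3)/k
ln(3) = 1.0986
x = 16 + 1.0986/2.9
= 16 + 0.3788
= 16.38


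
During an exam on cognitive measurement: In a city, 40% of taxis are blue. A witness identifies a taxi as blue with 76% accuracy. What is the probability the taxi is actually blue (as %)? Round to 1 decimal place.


P(blue | says blue) = P(says blue | blue)*P(blue) / [P(says blue | blue)*P(blue) + P(says blue | not blue)*P(not blue)]
Numerator = 0.76 * 0.4 = 0.304
False identification = 0.24 * 0.6 = 0.144
P = 0.304 / (0.304 + 0.144)
= 0.304 / 0.448
As percentage = 67.9


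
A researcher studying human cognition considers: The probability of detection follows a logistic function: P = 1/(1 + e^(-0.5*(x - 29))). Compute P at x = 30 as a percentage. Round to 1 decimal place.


P(x) = 1/(1 + e^(-0.5*(30 - 29)))
Exponent = -0.5 * 1 = -0.5
e^(-0.5) = 0.606531
P = 1/(1 + 0.606531) = 0.622459
Percentage = 62.2


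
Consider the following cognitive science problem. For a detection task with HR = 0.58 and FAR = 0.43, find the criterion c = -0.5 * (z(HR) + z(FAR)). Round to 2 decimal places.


c = -0.5 * (z(HR) + z(FAR))
z(0.58) = 0.2019
z(0.43) = -0.1764
c = -0.5 * (0.2019 + -0.1764)
= -0.5 * 0.0255
= -0.01


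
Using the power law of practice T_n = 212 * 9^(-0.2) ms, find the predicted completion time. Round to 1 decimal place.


T_n = 212 * 9^(-0.2)
9^(-0.2) = 0.644394
T_n = 212 * 0.644394
= 136.6 ms


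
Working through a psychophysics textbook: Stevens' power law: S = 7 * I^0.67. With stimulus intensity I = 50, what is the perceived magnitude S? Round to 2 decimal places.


S = 7 * 50^0.67
50^0.67 = 13.7502
S = 7 * 13.7502
= 96.25


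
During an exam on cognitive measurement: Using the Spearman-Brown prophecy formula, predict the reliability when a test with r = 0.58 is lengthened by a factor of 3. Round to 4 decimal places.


r_new = n*r / (1 + (n-1)*r)
Numerator = 3 * 0.58 = 1.74
Denominator = 1 + 2 * 0.58 = 2.16
r_new = 1.74 / 2.16
= 0.8056


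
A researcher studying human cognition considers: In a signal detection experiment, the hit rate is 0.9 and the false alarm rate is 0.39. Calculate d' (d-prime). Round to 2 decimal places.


d' = z(HR) - z(FAR)
z(0.9) = 1.2816
z(0.39) = -0.2793
d' = 1.2816 - -0.2793
= 1.56


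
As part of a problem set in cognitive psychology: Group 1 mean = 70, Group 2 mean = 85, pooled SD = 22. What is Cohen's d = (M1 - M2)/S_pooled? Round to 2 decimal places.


Cohen's d = (M1 - M2) / S_pooled
= (70 - 85) / 22
= -15 / 22
= -0.68


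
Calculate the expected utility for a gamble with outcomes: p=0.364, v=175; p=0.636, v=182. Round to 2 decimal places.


EU = sum(p_i * v_i)
0.364 * 175 = 63.7
0.636 * 182 = 115.752
EU = 63.7 + 115.752
= 179.45


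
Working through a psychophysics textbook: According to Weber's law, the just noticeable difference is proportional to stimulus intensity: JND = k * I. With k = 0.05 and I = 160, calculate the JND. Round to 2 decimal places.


JND = k * I
JND = 0.05 * 160
= 8.00


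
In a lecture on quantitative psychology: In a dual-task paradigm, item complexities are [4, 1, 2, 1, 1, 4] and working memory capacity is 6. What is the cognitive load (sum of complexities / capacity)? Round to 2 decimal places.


Total complexity = 4 + 1 + 2 + 1 + 1 + 4 = 13
Load = total / capacity = 13 / 6
= 2.17


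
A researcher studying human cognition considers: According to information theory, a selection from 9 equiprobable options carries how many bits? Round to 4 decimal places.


H = log2(n)
H = log2(9)
= 3.1699


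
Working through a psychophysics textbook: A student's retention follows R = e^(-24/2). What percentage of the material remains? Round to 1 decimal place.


R = e^(-t/S)
-t/S = -24/2 = -12.0
R = e^(-12.0) = 6e-06
Percentage = 6e-06 * 100
= 0.0


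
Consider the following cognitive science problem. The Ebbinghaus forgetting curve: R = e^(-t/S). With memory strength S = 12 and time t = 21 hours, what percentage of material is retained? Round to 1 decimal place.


R = e^(-t/S)
-t/S = -21/12 = -1.75
R = e^(-1.75) = 0.173774
Percentage = 0.173774 * 100
= 17.4


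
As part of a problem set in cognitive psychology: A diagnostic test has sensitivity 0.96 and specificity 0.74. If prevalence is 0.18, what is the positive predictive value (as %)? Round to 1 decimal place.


PPV = (sens * prev) / (sens * prev + (1-spec) * (1-prev))
Numerator = 0.96 * 0.18 = 0.1728
P(positive and no disease) = (1 - spec) * (1 - prev) = (1 - 0.74) * (1 - 0.18) = 0.2132
Denominator = 0.1728 + 0.2132 = 0.386
PPV = 0.1728 / 0.386 = 0.447668
As percentage = 44.8


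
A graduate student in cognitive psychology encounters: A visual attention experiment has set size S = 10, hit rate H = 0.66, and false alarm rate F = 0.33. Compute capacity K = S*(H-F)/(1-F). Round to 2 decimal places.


K = S * (H - F) / (1 - F)
H - F = 0.33
1 - F = 0.67
K = 10 * 0.33 / 0.67
= 4.93


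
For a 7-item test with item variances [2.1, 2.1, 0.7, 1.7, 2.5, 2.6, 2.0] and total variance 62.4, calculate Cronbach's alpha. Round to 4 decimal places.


alpha = (k/(k-1)) * (1 - sum(s_i^2)/s_total^2)
sum(item variances) = 13.7
k/(k-1) = 7/6 = 1.166667
1 - 13.7/62.4 = 1 - 0.219551 = 0.780449
alpha = 1.166667 * 0.780449
= 0.9105


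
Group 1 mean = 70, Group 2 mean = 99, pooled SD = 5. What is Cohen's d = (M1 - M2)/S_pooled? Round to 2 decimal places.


Cohen's d = (M1 - M2) / S_pooled
= (70 - 99) / 5
= -29 / 5
= -5.80


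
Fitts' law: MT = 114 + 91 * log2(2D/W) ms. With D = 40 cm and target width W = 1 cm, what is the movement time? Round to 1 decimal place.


MT = 114 + 91 * log2(2*40/1)
2D/W = 80.0
log2(80.0) = 6.3219
MT = 114 + 91 * 6.3219
= 689.3 ms


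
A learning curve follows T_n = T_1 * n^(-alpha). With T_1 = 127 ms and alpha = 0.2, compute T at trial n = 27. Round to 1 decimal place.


T_n = 127 * 27^(-0.2)
27^(-0.2) = 0.517282
T_n = 127 * 0.517282
= 65.7 ms


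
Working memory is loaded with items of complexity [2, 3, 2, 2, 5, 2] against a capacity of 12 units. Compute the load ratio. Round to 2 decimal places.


Total complexity = 2 + 3 + 2 + 2 + 5 + 2 = 16
Load = total / capacity = 16 / 12
= 1.33


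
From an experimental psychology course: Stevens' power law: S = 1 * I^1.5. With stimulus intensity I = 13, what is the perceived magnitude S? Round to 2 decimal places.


S = 1 * 13^1.5
13^1.5 = 46.8722
S = 1 * 46.8722
= 46.87


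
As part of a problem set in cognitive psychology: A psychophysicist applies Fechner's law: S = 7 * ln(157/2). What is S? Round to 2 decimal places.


S = 7 * ln(157/2)
I/I0 = 78.5
ln(78.5) = 4.3631
S = 7 * 4.3631
= 30.54


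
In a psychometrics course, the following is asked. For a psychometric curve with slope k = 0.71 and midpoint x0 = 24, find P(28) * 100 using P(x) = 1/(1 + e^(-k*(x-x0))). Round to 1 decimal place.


P(x) = 1/(1 + e^(-0.71*(28 - 24)))
Exponent = -0.71 * 4 = -2.84
e^(-2.84) = 0.058426
P = 1/(1 + 0.058426) = 0.944799
Percentage = 94.5


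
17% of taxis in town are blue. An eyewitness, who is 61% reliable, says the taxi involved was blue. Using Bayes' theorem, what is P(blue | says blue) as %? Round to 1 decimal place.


P(blue | says blue) = P(says blue | blue)*P(blue) / [P(says blue | blue)*P(blue) + P(says blue | not blue)*P(not blue)]
Numerator = 0.61 * 0.17 = 0.1037
False identification = 0.39 * 0.83 = 0.3237
P = 0.1037 / (0.1037 + 0.3237)
= 0.1037 / 0.4274
As percentage = 24.3


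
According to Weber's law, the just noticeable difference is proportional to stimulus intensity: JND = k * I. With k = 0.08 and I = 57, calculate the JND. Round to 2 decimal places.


JND = k * I
JND = 0.08 * 57
= 4.56


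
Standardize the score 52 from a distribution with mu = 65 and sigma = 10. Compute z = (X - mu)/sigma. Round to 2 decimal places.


z = (X - mu) / sigma
= (52 - 65) / 10
= -13 / 10
= -1.30


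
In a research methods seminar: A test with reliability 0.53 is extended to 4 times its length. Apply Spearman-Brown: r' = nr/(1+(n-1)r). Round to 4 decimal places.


r_new = n*r / (1 + (n-1)*r)
Numerator = 4 * 0.53 = 2.12
Denominator = 1 + 3 * 0.53 = 2.59
r_new = 2.12 / 2.59
= 0.8185


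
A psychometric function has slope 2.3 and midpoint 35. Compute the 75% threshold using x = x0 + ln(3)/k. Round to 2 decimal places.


At P = 0.75: 0.75 = 1/(1 + e^(-k*(x-x0)))
Solving: e^(-k*(x-x0)) = 1/3
x = x0 + ln(3)/k
ln(3) = 1.0986
x = 35 + 1.0986/2.3
= 35 + 0.4777
= 35.48


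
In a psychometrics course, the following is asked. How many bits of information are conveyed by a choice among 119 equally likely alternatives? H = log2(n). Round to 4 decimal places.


H = log2(n)
H = log2(119)
= 6.8948


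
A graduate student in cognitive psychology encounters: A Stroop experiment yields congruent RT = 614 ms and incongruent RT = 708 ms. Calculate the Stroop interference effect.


Stroop effect = RT(incongruent) - RT(congruent)
= 708 - 614
= 94 ms


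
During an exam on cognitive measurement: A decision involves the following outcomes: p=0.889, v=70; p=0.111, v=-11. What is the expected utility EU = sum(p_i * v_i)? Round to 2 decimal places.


EU = sum(p_i * v_i)
0.889 * 70 = 62.23
0.111 * -11 = -1.221
EU = 62.23 + -1.221
= 61.01


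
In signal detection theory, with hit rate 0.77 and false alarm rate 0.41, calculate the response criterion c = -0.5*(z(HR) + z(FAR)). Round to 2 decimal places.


c = -0.5 * (z(HR) + z(FAR))
z(0.77) = 0.7388
z(0.41) = -0.2275
c = -0.5 * (0.7388 + -0.2275)
= -0.5 * 0.5113
= -0.26


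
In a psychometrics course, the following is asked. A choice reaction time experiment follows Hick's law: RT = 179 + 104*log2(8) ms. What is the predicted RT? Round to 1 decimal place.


RT = 179 + 104 * log2(8)
log2(8) = 3.0
RT = 179 + 104 * 3.0
= 179 + 312.0
= 491.0 ms


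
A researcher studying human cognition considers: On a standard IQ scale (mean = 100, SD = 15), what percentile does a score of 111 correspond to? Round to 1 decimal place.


z = (IQ - mean) / SD
z = (111 - 100) / 15 = 0.7333
Percentile = Phi(0.7333) * 100
Phi(0.7333) = 0.768312
= 76.8


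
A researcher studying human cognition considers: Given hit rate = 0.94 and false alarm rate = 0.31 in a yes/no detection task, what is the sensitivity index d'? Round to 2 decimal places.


d' = z(HR) - z(FAR)
z(0.94) = 1.5548
z(0.31) = -0.4959
d' = 1.5548 - -0.4959
= 2.05


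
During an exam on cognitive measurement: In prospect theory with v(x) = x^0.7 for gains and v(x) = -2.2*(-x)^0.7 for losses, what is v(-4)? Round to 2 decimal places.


Since x = -4 < 0, use v(x) = -lambda*(-x)^alpha
(-x) = 4
4^0.7 = 2.639
v(-4) = -2.2 * 2.639
= -5.81


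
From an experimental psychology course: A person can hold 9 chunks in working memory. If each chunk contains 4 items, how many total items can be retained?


Total items = chunks * items_per_chunk
= 9 * 4
= 36


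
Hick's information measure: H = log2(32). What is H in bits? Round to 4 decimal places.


H = log2(n)
H = log2(32)
= 5.0000


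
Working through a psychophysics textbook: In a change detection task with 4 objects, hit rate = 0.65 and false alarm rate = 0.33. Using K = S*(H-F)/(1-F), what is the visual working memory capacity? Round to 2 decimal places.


K = S * (H - F) / (1 - F)
H - F = 0.32
1 - F = 0.67
K = 4 * 0.32 / 0.67
= 1.91


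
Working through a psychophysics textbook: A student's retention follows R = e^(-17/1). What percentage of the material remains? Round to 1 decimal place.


R = e^(-t/S)
-t/S = -17/1 = -17.0
R = e^(-17.0) = 0.0
Percentage = 0.0 * 100
= 0.0


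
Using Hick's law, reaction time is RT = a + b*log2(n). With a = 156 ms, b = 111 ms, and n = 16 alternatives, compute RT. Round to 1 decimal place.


RT = 156 + 111 * log2(16)
log2(16) = 4.0
RT = 156 + 111 * 4.0
= 156 + 444.0
= 600.0 ms


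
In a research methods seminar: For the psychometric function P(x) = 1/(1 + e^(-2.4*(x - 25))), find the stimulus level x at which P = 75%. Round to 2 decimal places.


At P = 0.75: 0.75 = 1/(1 + e^(-k*(x-x0)))
Solving: e^(-k*(x-x0)) = 1/3
x = x0 + ln(3)/k
ln(3) = 1.0986
x = 25 + 1.0986/2.4
= 25 + 0.4578
= 25.46


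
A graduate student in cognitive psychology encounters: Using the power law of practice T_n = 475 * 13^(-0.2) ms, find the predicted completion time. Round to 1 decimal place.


T_n = 475 * 13^(-0.2)
13^(-0.2) = 0.598703
T_n = 475 * 0.598703
= 284.4 ms


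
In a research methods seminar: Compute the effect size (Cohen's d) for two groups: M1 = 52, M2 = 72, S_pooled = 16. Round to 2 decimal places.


Cohen's d = (M1 - M2) / S_pooled
= (52 - 72) / 16
= -20 / 16
= -1.25


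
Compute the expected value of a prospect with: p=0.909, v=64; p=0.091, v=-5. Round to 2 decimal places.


EU = sum(p_i * v_i)
0.909 * 64 = 58.176
0.091 * -5 = -0.455
EU = 58.176 + -0.455
= 57.72


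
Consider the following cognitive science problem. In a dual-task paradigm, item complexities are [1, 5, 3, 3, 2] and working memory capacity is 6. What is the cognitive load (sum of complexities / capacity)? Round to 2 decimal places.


Total complexity = 1 + 5 + 3 + 3 + 2 = 14
Load = total / capacity = 14 / 6
= 2.33


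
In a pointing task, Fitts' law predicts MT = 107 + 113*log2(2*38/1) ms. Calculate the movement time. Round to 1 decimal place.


MT = 107 + 113 * log2(2*38/1)
2D/W = 76.0
log2(76.0) = 6.2479
MT = 107 + 113 * 6.2479
= 813.0 ms


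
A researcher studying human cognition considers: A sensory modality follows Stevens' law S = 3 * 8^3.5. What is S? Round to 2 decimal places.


S = 3 * 8^3.5
8^3.5 = 1448.1547
S = 3 * 1448.1547
= 4344.46


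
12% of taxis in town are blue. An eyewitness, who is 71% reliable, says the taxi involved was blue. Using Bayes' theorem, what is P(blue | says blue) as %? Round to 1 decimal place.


P(blue | says blue) = P(says blue | blue)*P(blue) / [P(says blue | blue)*P(blue) + P(says blue | not blue)*P(not blue)]
Numerator = 0.71 * 0.12 = 0.0852
False identification = 0.29 * 0.88 = 0.2552
P = 0.0852 / (0.0852 + 0.2552)
= 0.0852 / 0.3404
As percentage = 25.0


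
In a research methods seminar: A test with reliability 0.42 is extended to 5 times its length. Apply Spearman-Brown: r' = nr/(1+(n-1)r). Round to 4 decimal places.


r_new = n*r / (1 + (n-1)*r)
Numerator = 5 * 0.42 = 2.1
Denominator = 1 + 4 * 0.42 = 2.68
r_new = 2.1 / 2.68
= 0.7836


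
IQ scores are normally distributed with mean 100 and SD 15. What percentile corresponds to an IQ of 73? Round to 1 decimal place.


z = (IQ - mean) / SD
z = (73 - 100) / 15 = -1.8
Percentile = Phi(-1.8) * 100
Phi(-1.8) = 0.03593
= 3.6


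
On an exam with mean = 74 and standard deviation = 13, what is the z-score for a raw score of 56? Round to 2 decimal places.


z = (X - mu) / sigma
= (56 - 74) / 13
= -18 / 13
= -1.38


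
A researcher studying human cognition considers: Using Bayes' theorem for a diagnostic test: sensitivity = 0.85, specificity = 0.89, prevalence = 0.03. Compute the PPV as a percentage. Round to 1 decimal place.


PPV = (sens * prev) / (sens * prev + (1-spec) * (1-prev))
Numerator = 0.85 * 0.03 = 0.0255
P(positive and no disease) = (1 - spec) * (1 - prev) = (1 - 0.89) * (1 - 0.03) = 0.1067
Denominator = 0.0255 + 0.1067 = 0.1322
PPV = 0.0255 / 0.1322 = 0.19289
As percentage = 19.3


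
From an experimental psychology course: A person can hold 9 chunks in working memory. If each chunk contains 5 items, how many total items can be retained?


Total items = chunks * items_per_chunk
= 9 * 5
= 45


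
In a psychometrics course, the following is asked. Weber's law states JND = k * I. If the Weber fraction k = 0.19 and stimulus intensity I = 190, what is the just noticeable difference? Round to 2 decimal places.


JND = k * I
JND = 0.19 * 190
= 36.10


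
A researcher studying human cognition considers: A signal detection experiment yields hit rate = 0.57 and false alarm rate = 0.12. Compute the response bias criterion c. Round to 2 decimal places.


c = -0.5 * (z(HR) + z(FAR))
z(0.57) = 0.1764
z(0.12) = -1.175
c = -0.5 * (0.1764 + -1.175)
= -0.5 * -0.9986
= 0.50


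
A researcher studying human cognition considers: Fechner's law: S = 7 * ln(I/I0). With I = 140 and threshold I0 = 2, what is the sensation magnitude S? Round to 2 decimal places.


S = 7 * ln(140/2)
I/I0 = 70.0
ln(70.0) = 4.2485
S = 7 * 4.2485
= 29.74


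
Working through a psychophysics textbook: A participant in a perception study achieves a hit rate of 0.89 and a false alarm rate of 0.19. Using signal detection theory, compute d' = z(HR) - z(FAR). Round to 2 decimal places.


d' = z(HR) - z(FAR)
z(0.89) = 1.2265
z(0.19) = -0.8779
d' = 1.2265 - -0.8779
= 2.10


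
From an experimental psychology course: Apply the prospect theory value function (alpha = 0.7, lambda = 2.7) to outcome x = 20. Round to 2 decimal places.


Since x = 20 >= 0, use v(x) = x^0.7
20^0.7 = 8.1418
v(20) = 8.14


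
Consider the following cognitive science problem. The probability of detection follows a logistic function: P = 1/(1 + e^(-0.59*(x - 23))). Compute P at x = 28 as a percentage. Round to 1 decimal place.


P(x) = 1/(1 + e^(-0.59*(28 - 23)))
Exponent = -0.59 * 5 = -2.95
e^(-2.95) = 0.05234
P = 1/(1 + 0.05234) = 0.950263
Percentage = 95.0


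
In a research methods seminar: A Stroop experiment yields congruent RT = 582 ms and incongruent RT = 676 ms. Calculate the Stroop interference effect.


Stroop effect = RT(incongruent) - RT(congruent)
= 676 - 582
= 94 ms


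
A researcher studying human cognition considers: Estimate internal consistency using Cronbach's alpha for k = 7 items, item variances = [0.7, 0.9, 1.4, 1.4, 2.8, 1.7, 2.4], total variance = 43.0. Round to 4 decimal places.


alpha = (k/(k-1)) * (1 - sum(s_i^2)/s_total^2)
sum(item variances) = 11.3
k/(k-1) = 7/6 = 1.166667
1 - 11.3/43.0 = 1 - 0.262791 = 0.737209
alpha = 1.166667 * 0.737209
= 0.8601


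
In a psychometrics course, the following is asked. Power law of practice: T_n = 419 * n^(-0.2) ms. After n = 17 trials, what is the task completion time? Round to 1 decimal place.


T_n = 419 * 17^(-0.2)
17^(-0.2) = 0.567427
T_n = 419 * 0.567427
= 237.8 ms


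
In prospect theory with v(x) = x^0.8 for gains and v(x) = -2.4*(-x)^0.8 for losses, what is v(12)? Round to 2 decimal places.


Since x = 12 >= 0, use v(x) = x^0.8
12^0.8 = 7.3004
v(12) = 7.30


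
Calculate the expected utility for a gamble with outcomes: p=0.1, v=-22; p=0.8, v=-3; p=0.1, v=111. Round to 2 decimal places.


EU = sum(p_i * v_i)
0.1 * -22 = -2.2
0.8 * -3 = -2.4
0.1 * 111 = 11.1
EU = -2.2 + -2.4 + 11.1
= 6.50


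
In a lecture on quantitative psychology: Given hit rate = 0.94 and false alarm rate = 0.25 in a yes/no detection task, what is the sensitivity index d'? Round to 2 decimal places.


d' = z(HR) - z(FAR)
z(0.94) = 1.5548
z(0.25) = -0.6745
d' = 1.5548 - -0.6745
= 2.23


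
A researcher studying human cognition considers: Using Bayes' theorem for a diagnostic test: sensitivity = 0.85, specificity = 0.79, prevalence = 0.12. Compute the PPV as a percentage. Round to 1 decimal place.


PPV = (sens * prev) / (sens * prev + (1-spec) * (1-prev))
Numerator = 0.85 * 0.12 = 0.102
P(positive and no disease) = (1 - spec) * (1 - prev) = (1 - 0.79) * (1 - 0.12) = 0.1848
Denominator = 0.102 + 0.1848 = 0.2868
PPV = 0.102 / 0.2868 = 0.355649
As percentage = 35.6


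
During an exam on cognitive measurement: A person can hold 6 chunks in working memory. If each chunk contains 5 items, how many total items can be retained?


Total items = chunks * items_per_chunk
= 6 * 5
= 30


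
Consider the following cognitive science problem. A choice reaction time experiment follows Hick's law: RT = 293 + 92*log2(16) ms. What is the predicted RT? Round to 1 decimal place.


RT = 293 + 92 * log2(16)
log2(16) = 4.0
RT = 293 + 92 * 4.0
= 293 + 368.0
= 661.0 ms


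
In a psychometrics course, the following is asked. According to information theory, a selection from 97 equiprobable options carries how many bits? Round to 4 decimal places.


H = log2(n)
H = log2(97)
= 6.5999


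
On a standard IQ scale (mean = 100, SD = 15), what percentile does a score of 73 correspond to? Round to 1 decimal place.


z = (IQ - mean) / SD
z = (73 - 100) / 15 = -1.8
Percentile = Phi(-1.8) * 100
Phi(-1.8) = 0.03593
= 3.6


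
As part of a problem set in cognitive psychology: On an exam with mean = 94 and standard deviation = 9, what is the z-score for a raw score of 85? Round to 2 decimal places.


z = (X - mu) / sigma
= (85 - 94) / 9
= -9 / 9
= -1.00


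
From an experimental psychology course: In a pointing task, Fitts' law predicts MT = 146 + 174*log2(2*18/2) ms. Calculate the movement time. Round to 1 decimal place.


MT = 146 + 174 * log2(2*18/2)
2D/W = 18.0
log2(18.0) = 4.1699
MT = 146 + 174 * 4.1699
= 871.6 ms


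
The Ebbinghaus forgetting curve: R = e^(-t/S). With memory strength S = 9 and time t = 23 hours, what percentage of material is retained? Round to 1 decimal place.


R = e^(-t/S)
-t/S = -23/9 = -2.555556
R = e^(-2.555556) = 0.077649
Percentage = 0.077649 * 100
= 7.8


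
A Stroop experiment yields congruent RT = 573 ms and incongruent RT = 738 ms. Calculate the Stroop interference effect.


Stroop effect = RT(incongruent) - RT(congruent)
= 738 - 573
= 165 ms


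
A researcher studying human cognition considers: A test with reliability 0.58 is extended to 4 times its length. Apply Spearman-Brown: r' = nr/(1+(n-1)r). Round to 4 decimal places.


r_new = n*r / (1 + (n-1)*r)
Numerator = 4 * 0.58 = 2.32
Denominator = 1 + 3 * 0.58 = 2.74
r_new = 2.32 / 2.74
= 0.8467


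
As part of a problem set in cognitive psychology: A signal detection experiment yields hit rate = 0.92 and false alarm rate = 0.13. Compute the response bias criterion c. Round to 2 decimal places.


c = -0.5 * (z(HR) + z(FAR))
z(0.92) = 1.4051
z(0.13) = -1.1264
c = -0.5 * (1.4051 + -1.1264)
= -0.5 * 0.2787
= -0.14


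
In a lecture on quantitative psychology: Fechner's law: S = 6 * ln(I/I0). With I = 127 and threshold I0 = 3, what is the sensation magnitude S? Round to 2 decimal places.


S = 6 * ln(127/3)
I/I0 = 42.333333
ln(42.333333) = 3.7456
S = 6 * 3.7456
= 22.47


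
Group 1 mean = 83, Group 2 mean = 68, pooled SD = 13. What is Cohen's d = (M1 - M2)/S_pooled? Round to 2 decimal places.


Cohen's d = (M1 - M2) / S_pooled
= (83 - 68) / 13
= 15 / 13
= 1.15


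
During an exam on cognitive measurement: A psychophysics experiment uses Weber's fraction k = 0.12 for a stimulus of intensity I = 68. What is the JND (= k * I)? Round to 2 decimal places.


JND = k * I
JND = 0.12 * 68
= 8.16


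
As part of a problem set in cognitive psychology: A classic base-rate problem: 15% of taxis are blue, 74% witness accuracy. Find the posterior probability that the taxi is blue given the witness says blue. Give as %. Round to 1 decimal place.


P(blue | says blue) = P(says blue | blue)*P(blue) / [P(says blue | blue)*P(blue) + P(says blue | not blue)*P(not blue)]
Numerator = 0.74 * 0.15 = 0.111
False identification = 0.26 * 0.85 = 0.221
P = 0.111 / (0.111 + 0.221)
= 0.111 / 0.332
As percentage = 33.4


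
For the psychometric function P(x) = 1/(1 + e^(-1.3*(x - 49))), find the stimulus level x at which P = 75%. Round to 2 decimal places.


At P = 0.75: 0.75 = 1/(1 + e^(-k*(x-x0)))
Solving: e^(-k*(x-x0)) = 1/3
x = x0 + ln(3)/k
ln(3) = 1.0986
x = 49 + 1.0986/1.3
= 49 + 0.8451
= 49.85


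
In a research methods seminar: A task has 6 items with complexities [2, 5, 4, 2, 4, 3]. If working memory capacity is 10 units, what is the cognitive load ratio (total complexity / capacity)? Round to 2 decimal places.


Total complexity = 2 + 5 + 4 + 2 + 4 + 3 = 20
Load = total / capacity = 20 / 10
= 2.00


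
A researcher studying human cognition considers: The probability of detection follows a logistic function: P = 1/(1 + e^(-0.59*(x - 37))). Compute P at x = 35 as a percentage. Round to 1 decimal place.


P(x) = 1/(1 + e^(-0.59*(35 - 37)))
Exponent = -0.59 * -2 = 1.18
e^(1.18) = 3.254374
P = 1/(1 + 3.254374) = 0.235052
Percentage = 23.5


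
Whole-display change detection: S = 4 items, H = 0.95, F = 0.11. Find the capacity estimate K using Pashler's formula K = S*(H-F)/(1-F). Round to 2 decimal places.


K = S * (H - F) / (1 - F)
H - F = 0.84
1 - F = 0.89
K = 4 * 0.84 / 0.89
= 3.78


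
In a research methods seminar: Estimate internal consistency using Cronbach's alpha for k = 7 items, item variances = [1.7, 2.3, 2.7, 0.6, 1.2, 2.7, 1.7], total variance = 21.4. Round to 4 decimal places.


alpha = (k/(k-1)) * (1 - sum(s_i^2)/s_total^2)
sum(item variances) = 12.9
k/(k-1) = 7/6 = 1.166667
1 - 12.9/21.4 = 1 - 0.602804 = 0.397196
alpha = 1.166667 * 0.397196
= 0.4634
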